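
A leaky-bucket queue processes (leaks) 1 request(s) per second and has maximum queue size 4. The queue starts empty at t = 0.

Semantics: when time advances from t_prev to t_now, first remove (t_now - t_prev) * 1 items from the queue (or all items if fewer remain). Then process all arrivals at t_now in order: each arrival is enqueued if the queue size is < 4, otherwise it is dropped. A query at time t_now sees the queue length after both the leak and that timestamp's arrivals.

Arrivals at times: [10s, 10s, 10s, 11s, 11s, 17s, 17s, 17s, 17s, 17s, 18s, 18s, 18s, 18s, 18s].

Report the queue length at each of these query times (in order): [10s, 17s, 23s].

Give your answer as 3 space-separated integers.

Queue lengths at query times:
  query t=10s: backlog = 3
  query t=17s: backlog = 4
  query t=23s: backlog = 0

Answer: 3 4 0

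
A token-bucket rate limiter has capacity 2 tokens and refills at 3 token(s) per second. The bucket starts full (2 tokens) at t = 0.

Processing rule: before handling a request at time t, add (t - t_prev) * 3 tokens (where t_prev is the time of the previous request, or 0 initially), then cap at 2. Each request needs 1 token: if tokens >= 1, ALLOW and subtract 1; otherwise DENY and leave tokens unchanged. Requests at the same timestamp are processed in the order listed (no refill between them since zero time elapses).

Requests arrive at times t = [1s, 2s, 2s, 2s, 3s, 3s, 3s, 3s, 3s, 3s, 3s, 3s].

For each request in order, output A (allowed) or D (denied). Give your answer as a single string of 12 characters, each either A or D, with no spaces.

Answer: AAADAADDDDDD

Derivation:
Simulating step by step:
  req#1 t=1s: ALLOW
  req#2 t=2s: ALLOW
  req#3 t=2s: ALLOW
  req#4 t=2s: DENY
  req#5 t=3s: ALLOW
  req#6 t=3s: ALLOW
  req#7 t=3s: DENY
  req#8 t=3s: DENY
  req#9 t=3s: DENY
  req#10 t=3s: DENY
  req#11 t=3s: DENY
  req#12 t=3s: DENY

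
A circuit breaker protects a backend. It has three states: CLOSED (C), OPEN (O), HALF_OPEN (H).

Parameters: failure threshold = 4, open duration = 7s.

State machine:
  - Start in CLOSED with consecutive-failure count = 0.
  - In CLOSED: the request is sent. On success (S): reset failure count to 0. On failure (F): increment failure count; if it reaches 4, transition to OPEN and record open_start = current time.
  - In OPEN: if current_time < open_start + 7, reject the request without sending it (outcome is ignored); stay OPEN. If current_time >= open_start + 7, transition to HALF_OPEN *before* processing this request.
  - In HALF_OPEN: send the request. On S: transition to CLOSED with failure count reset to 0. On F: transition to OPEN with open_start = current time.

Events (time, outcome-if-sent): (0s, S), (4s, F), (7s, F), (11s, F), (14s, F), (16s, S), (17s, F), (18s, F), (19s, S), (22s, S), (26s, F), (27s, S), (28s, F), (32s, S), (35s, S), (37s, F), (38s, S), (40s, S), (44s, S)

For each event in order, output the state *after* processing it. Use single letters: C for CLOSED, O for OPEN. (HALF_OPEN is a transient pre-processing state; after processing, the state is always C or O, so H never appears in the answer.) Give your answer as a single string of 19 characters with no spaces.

Answer: CCCCOOOOOCCCCCCCCCC

Derivation:
State after each event:
  event#1 t=0s outcome=S: state=CLOSED
  event#2 t=4s outcome=F: state=CLOSED
  event#3 t=7s outcome=F: state=CLOSED
  event#4 t=11s outcome=F: state=CLOSED
  event#5 t=14s outcome=F: state=OPEN
  event#6 t=16s outcome=S: state=OPEN
  event#7 t=17s outcome=F: state=OPEN
  event#8 t=18s outcome=F: state=OPEN
  event#9 t=19s outcome=S: state=OPEN
  event#10 t=22s outcome=S: state=CLOSED
  event#11 t=26s outcome=F: state=CLOSED
  event#12 t=27s outcome=S: state=CLOSED
  event#13 t=28s outcome=F: state=CLOSED
  event#14 t=32s outcome=S: state=CLOSED
  event#15 t=35s outcome=S: state=CLOSED
  event#16 t=37s outcome=F: state=CLOSED
  event#17 t=38s outcome=S: state=CLOSED
  event#18 t=40s outcome=S: state=CLOSED
  event#19 t=44s outcome=S: state=CLOSED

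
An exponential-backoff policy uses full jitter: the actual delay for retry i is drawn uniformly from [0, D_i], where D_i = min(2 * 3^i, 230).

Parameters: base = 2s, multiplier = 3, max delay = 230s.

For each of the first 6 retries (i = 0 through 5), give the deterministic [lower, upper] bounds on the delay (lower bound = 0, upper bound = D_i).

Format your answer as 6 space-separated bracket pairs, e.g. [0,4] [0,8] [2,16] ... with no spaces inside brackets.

Answer: [0,2] [0,6] [0,18] [0,54] [0,162] [0,230]

Derivation:
Computing bounds per retry:
  i=0: D_i=min(2*3^0,230)=2, bounds=[0,2]
  i=1: D_i=min(2*3^1,230)=6, bounds=[0,6]
  i=2: D_i=min(2*3^2,230)=18, bounds=[0,18]
  i=3: D_i=min(2*3^3,230)=54, bounds=[0,54]
  i=4: D_i=min(2*3^4,230)=162, bounds=[0,162]
  i=5: D_i=min(2*3^5,230)=230, bounds=[0,230]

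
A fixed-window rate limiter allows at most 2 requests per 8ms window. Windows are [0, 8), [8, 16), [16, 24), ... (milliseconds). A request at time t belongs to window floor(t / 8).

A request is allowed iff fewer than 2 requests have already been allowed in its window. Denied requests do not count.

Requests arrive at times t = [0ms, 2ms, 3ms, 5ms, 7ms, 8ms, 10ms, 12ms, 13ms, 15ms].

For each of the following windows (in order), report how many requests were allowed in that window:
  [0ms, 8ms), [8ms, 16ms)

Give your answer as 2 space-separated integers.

Processing requests:
  req#1 t=0ms (window 0): ALLOW
  req#2 t=2ms (window 0): ALLOW
  req#3 t=3ms (window 0): DENY
  req#4 t=5ms (window 0): DENY
  req#5 t=7ms (window 0): DENY
  req#6 t=8ms (window 1): ALLOW
  req#7 t=10ms (window 1): ALLOW
  req#8 t=12ms (window 1): DENY
  req#9 t=13ms (window 1): DENY
  req#10 t=15ms (window 1): DENY

Allowed counts by window: 2 2

Answer: 2 2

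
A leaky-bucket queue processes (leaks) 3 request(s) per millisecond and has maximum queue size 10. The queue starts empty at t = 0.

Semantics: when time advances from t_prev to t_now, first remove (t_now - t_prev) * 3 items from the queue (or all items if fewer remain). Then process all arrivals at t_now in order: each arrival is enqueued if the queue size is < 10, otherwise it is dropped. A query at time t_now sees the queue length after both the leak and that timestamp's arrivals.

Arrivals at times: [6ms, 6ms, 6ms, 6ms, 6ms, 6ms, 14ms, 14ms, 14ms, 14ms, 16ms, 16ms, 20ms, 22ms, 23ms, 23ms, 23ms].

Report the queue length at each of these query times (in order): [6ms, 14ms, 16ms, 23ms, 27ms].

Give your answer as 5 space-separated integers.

Queue lengths at query times:
  query t=6ms: backlog = 6
  query t=14ms: backlog = 4
  query t=16ms: backlog = 2
  query t=23ms: backlog = 3
  query t=27ms: backlog = 0

Answer: 6 4 2 3 0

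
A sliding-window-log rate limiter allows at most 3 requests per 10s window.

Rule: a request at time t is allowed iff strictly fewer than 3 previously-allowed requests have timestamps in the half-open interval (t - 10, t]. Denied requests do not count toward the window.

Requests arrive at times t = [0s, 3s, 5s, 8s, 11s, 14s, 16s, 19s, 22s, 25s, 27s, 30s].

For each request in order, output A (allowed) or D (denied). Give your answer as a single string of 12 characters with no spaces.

Tracking allowed requests in the window:
  req#1 t=0s: ALLOW
  req#2 t=3s: ALLOW
  req#3 t=5s: ALLOW
  req#4 t=8s: DENY
  req#5 t=11s: ALLOW
  req#6 t=14s: ALLOW
  req#7 t=16s: ALLOW
  req#8 t=19s: DENY
  req#9 t=22s: ALLOW
  req#10 t=25s: ALLOW
  req#11 t=27s: ALLOW
  req#12 t=30s: DENY

Answer: AAADAAADAAAD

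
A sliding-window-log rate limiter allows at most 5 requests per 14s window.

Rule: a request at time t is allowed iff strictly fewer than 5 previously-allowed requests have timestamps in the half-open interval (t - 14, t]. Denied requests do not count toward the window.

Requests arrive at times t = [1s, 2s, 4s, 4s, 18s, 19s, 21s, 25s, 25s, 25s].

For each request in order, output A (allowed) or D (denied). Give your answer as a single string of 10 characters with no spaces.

Answer: AAAAAAAAAD

Derivation:
Tracking allowed requests in the window:
  req#1 t=1s: ALLOW
  req#2 t=2s: ALLOW
  req#3 t=4s: ALLOW
  req#4 t=4s: ALLOW
  req#5 t=18s: ALLOW
  req#6 t=19s: ALLOW
  req#7 t=21s: ALLOW
  req#8 t=25s: ALLOW
  req#9 t=25s: ALLOW
  req#10 t=25s: DENY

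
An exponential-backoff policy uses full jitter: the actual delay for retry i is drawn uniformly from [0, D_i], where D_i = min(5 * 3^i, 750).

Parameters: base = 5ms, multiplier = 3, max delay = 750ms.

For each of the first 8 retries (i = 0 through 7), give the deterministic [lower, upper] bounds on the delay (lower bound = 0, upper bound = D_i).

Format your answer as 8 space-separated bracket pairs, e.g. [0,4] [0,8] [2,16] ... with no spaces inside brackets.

Answer: [0,5] [0,15] [0,45] [0,135] [0,405] [0,750] [0,750] [0,750]

Derivation:
Computing bounds per retry:
  i=0: D_i=min(5*3^0,750)=5, bounds=[0,5]
  i=1: D_i=min(5*3^1,750)=15, bounds=[0,15]
  i=2: D_i=min(5*3^2,750)=45, bounds=[0,45]
  i=3: D_i=min(5*3^3,750)=135, bounds=[0,135]
  i=4: D_i=min(5*3^4,750)=405, bounds=[0,405]
  i=5: D_i=min(5*3^5,750)=750, bounds=[0,750]
  i=6: D_i=min(5*3^6,750)=750, bounds=[0,750]
  i=7: D_i=min(5*3^7,750)=750, bounds=[0,750]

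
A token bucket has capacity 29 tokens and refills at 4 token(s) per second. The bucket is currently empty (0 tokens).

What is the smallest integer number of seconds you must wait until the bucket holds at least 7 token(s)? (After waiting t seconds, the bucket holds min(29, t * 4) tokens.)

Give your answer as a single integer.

Need t * 4 >= 7, so t >= 7/4.
Smallest integer t = ceil(7/4) = 2.

Answer: 2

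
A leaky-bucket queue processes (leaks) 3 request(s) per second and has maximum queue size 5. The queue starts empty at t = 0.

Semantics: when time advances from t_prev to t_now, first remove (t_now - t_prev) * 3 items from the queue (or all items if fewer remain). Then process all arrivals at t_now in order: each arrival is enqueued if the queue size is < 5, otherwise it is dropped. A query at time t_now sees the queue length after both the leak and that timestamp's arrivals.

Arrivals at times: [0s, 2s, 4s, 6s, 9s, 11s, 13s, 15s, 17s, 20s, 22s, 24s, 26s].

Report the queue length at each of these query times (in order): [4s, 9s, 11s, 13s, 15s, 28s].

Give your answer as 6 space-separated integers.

Queue lengths at query times:
  query t=4s: backlog = 1
  query t=9s: backlog = 1
  query t=11s: backlog = 1
  query t=13s: backlog = 1
  query t=15s: backlog = 1
  query t=28s: backlog = 0

Answer: 1 1 1 1 1 0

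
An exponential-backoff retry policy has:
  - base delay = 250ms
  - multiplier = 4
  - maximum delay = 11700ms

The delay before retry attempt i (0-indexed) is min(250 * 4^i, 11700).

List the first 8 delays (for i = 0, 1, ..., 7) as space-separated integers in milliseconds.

Answer: 250 1000 4000 11700 11700 11700 11700 11700

Derivation:
Computing each delay:
  i=0: min(250*4^0, 11700) = 250
  i=1: min(250*4^1, 11700) = 1000
  i=2: min(250*4^2, 11700) = 4000
  i=3: min(250*4^3, 11700) = 11700
  i=4: min(250*4^4, 11700) = 11700
  i=5: min(250*4^5, 11700) = 11700
  i=6: min(250*4^6, 11700) = 11700
  i=7: min(250*4^7, 11700) = 11700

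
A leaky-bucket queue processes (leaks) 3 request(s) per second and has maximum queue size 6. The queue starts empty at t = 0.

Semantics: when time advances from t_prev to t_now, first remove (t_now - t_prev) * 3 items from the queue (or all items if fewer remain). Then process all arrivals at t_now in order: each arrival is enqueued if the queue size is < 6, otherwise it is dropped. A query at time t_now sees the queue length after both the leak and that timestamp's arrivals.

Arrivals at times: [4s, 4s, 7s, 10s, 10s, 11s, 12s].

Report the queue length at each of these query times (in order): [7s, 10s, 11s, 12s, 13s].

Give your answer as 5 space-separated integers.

Queue lengths at query times:
  query t=7s: backlog = 1
  query t=10s: backlog = 2
  query t=11s: backlog = 1
  query t=12s: backlog = 1
  query t=13s: backlog = 0

Answer: 1 2 1 1 0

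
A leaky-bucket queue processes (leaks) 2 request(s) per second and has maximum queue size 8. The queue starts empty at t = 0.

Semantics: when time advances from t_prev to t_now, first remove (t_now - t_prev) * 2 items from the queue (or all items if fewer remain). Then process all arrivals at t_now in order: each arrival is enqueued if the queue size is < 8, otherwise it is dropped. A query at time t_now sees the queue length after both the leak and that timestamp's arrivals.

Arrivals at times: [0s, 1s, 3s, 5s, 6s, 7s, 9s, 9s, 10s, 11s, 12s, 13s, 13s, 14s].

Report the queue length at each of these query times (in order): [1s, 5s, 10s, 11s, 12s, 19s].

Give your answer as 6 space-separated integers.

Answer: 1 1 1 1 1 0

Derivation:
Queue lengths at query times:
  query t=1s: backlog = 1
  query t=5s: backlog = 1
  query t=10s: backlog = 1
  query t=11s: backlog = 1
  query t=12s: backlog = 1
  query t=19s: backlog = 0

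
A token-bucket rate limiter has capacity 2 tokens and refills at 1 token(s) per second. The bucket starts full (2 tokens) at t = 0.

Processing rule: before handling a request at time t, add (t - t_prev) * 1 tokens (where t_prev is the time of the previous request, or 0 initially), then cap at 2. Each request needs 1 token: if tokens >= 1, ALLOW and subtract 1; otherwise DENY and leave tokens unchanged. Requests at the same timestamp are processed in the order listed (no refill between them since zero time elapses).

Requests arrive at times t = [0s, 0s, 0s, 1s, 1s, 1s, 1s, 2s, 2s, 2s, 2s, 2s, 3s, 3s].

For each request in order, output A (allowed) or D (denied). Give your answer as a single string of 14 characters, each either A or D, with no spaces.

Simulating step by step:
  req#1 t=0s: ALLOW
  req#2 t=0s: ALLOW
  req#3 t=0s: DENY
  req#4 t=1s: ALLOW
  req#5 t=1s: DENY
  req#6 t=1s: DENY
  req#7 t=1s: DENY
  req#8 t=2s: ALLOW
  req#9 t=2s: DENY
  req#10 t=2s: DENY
  req#11 t=2s: DENY
  req#12 t=2s: DENY
  req#13 t=3s: ALLOW
  req#14 t=3s: DENY

Answer: AADADDDADDDDAD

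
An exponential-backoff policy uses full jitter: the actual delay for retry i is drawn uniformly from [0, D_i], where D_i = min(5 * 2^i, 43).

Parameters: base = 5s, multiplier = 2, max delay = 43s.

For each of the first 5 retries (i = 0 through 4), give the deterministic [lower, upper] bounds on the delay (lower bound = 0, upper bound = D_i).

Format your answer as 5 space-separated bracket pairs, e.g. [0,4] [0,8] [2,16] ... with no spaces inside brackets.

Answer: [0,5] [0,10] [0,20] [0,40] [0,43]

Derivation:
Computing bounds per retry:
  i=0: D_i=min(5*2^0,43)=5, bounds=[0,5]
  i=1: D_i=min(5*2^1,43)=10, bounds=[0,10]
  i=2: D_i=min(5*2^2,43)=20, bounds=[0,20]
  i=3: D_i=min(5*2^3,43)=40, bounds=[0,40]
  i=4: D_i=min(5*2^4,43)=43, bounds=[0,43]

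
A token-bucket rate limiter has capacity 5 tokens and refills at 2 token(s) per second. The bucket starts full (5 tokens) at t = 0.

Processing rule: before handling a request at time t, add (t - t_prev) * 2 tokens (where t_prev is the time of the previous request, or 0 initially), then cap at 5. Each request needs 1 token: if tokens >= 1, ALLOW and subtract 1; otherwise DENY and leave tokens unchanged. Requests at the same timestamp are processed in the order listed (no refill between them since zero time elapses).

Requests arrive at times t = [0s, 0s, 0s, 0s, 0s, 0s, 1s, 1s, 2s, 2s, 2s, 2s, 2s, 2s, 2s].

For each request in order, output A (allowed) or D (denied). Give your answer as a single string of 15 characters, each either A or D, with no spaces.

Simulating step by step:
  req#1 t=0s: ALLOW
  req#2 t=0s: ALLOW
  req#3 t=0s: ALLOW
  req#4 t=0s: ALLOW
  req#5 t=0s: ALLOW
  req#6 t=0s: DENY
  req#7 t=1s: ALLOW
  req#8 t=1s: ALLOW
  req#9 t=2s: ALLOW
  req#10 t=2s: ALLOW
  req#11 t=2s: DENY
  req#12 t=2s: DENY
  req#13 t=2s: DENY
  req#14 t=2s: DENY
  req#15 t=2s: DENY

Answer: AAAAADAAAADDDDD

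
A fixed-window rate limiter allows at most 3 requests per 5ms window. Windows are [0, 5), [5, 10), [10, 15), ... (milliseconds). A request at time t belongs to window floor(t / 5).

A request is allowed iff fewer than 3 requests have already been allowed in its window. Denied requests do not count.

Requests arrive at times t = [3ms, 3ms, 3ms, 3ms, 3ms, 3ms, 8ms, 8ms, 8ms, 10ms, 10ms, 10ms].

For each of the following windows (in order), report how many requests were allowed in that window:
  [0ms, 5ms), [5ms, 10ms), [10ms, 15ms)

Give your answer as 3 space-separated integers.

Processing requests:
  req#1 t=3ms (window 0): ALLOW
  req#2 t=3ms (window 0): ALLOW
  req#3 t=3ms (window 0): ALLOW
  req#4 t=3ms (window 0): DENY
  req#5 t=3ms (window 0): DENY
  req#6 t=3ms (window 0): DENY
  req#7 t=8ms (window 1): ALLOW
  req#8 t=8ms (window 1): ALLOW
  req#9 t=8ms (window 1): ALLOW
  req#10 t=10ms (window 2): ALLOW
  req#11 t=10ms (window 2): ALLOW
  req#12 t=10ms (window 2): ALLOW

Allowed counts by window: 3 3 3

Answer: 3 3 3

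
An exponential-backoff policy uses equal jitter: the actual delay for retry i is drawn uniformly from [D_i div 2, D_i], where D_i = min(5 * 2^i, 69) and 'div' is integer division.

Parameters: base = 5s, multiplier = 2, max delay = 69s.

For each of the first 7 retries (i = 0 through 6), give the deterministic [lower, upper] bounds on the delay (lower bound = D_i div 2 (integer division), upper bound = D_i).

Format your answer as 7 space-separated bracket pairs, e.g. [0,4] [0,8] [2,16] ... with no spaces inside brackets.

Computing bounds per retry:
  i=0: D_i=min(5*2^0,69)=5, bounds=[2,5]
  i=1: D_i=min(5*2^1,69)=10, bounds=[5,10]
  i=2: D_i=min(5*2^2,69)=20, bounds=[10,20]
  i=3: D_i=min(5*2^3,69)=40, bounds=[20,40]
  i=4: D_i=min(5*2^4,69)=69, bounds=[34,69]
  i=5: D_i=min(5*2^5,69)=69, bounds=[34,69]
  i=6: D_i=min(5*2^6,69)=69, bounds=[34,69]

Answer: [2,5] [5,10] [10,20] [20,40] [34,69] [34,69] [34,69]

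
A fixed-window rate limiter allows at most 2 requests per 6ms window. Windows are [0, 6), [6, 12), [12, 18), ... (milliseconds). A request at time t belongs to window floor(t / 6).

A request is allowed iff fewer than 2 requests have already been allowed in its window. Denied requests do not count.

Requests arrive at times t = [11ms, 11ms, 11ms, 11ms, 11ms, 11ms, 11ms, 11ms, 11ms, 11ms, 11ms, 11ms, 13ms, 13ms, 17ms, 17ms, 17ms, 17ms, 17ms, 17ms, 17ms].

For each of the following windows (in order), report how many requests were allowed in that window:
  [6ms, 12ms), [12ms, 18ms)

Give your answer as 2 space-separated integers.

Processing requests:
  req#1 t=11ms (window 1): ALLOW
  req#2 t=11ms (window 1): ALLOW
  req#3 t=11ms (window 1): DENY
  req#4 t=11ms (window 1): DENY
  req#5 t=11ms (window 1): DENY
  req#6 t=11ms (window 1): DENY
  req#7 t=11ms (window 1): DENY
  req#8 t=11ms (window 1): DENY
  req#9 t=11ms (window 1): DENY
  req#10 t=11ms (window 1): DENY
  req#11 t=11ms (window 1): DENY
  req#12 t=11ms (window 1): DENY
  req#13 t=13ms (window 2): ALLOW
  req#14 t=13ms (window 2): ALLOW
  req#15 t=17ms (window 2): DENY
  req#16 t=17ms (window 2): DENY
  req#17 t=17ms (window 2): DENY
  req#18 t=17ms (window 2): DENY
  req#19 t=17ms (window 2): DENY
  req#20 t=17ms (window 2): DENY
  req#21 t=17ms (window 2): DENY

Allowed counts by window: 2 2

Answer: 2 2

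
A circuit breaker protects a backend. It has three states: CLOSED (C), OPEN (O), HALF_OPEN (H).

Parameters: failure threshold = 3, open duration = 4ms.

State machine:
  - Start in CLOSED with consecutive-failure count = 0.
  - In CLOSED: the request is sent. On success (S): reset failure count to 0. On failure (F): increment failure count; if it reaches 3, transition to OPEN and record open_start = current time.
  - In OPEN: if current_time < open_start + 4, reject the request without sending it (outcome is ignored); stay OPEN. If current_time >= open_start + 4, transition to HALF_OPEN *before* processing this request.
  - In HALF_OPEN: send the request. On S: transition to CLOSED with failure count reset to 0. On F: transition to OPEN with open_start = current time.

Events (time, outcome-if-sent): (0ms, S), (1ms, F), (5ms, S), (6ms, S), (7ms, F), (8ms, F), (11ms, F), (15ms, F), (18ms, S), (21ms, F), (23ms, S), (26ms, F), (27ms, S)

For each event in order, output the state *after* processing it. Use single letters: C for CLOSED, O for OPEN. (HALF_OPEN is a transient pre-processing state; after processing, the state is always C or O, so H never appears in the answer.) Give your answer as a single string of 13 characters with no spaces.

State after each event:
  event#1 t=0ms outcome=S: state=CLOSED
  event#2 t=1ms outcome=F: state=CLOSED
  event#3 t=5ms outcome=S: state=CLOSED
  event#4 t=6ms outcome=S: state=CLOSED
  event#5 t=7ms outcome=F: state=CLOSED
  event#6 t=8ms outcome=F: state=CLOSED
  event#7 t=11ms outcome=F: state=OPEN
  event#8 t=15ms outcome=F: state=OPEN
  event#9 t=18ms outcome=S: state=OPEN
  event#10 t=21ms outcome=F: state=OPEN
  event#11 t=23ms outcome=S: state=OPEN
  event#12 t=26ms outcome=F: state=OPEN
  event#13 t=27ms outcome=S: state=OPEN

Answer: CCCCCCOOOOOOO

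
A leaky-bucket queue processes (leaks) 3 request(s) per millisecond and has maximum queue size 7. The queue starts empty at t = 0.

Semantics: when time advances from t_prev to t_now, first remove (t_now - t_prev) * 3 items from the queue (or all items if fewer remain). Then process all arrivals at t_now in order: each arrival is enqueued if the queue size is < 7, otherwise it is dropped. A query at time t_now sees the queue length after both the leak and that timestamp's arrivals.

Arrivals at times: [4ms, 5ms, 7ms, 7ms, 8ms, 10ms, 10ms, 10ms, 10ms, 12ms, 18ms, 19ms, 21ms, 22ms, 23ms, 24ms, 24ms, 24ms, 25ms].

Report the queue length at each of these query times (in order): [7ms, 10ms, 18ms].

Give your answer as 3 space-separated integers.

Answer: 2 4 1

Derivation:
Queue lengths at query times:
  query t=7ms: backlog = 2
  query t=10ms: backlog = 4
  query t=18ms: backlog = 1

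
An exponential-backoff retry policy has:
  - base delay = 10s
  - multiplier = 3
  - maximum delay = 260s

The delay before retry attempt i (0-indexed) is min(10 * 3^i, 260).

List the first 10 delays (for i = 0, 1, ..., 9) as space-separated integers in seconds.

Answer: 10 30 90 260 260 260 260 260 260 260

Derivation:
Computing each delay:
  i=0: min(10*3^0, 260) = 10
  i=1: min(10*3^1, 260) = 30
  i=2: min(10*3^2, 260) = 90
  i=3: min(10*3^3, 260) = 260
  i=4: min(10*3^4, 260) = 260
  i=5: min(10*3^5, 260) = 260
  i=6: min(10*3^6, 260) = 260
  i=7: min(10*3^7, 260) = 260
  i=8: min(10*3^8, 260) = 260
  i=9: min(10*3^9, 260) = 260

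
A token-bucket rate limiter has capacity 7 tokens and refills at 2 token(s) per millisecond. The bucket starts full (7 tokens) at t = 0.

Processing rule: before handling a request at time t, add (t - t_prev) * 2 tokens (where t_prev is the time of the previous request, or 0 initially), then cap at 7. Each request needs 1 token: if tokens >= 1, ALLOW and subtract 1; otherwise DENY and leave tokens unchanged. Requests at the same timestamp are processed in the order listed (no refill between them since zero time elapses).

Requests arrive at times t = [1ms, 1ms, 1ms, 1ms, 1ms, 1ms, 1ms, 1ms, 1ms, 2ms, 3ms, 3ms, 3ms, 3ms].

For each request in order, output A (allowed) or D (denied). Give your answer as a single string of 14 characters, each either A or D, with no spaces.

Simulating step by step:
  req#1 t=1ms: ALLOW
  req#2 t=1ms: ALLOW
  req#3 t=1ms: ALLOW
  req#4 t=1ms: ALLOW
  req#5 t=1ms: ALLOW
  req#6 t=1ms: ALLOW
  req#7 t=1ms: ALLOW
  req#8 t=1ms: DENY
  req#9 t=1ms: DENY
  req#10 t=2ms: ALLOW
  req#11 t=3ms: ALLOW
  req#12 t=3ms: ALLOW
  req#13 t=3ms: ALLOW
  req#14 t=3ms: DENY

Answer: AAAAAAADDAAAAD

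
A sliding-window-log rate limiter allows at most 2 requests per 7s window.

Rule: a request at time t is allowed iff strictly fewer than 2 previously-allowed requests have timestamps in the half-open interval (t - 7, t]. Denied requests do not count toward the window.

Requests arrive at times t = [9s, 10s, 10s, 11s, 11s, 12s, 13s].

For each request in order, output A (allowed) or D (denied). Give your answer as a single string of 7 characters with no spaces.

Tracking allowed requests in the window:
  req#1 t=9s: ALLOW
  req#2 t=10s: ALLOW
  req#3 t=10s: DENY
  req#4 t=11s: DENY
  req#5 t=11s: DENY
  req#6 t=12s: DENY
  req#7 t=13s: DENY

Answer: AADDDDD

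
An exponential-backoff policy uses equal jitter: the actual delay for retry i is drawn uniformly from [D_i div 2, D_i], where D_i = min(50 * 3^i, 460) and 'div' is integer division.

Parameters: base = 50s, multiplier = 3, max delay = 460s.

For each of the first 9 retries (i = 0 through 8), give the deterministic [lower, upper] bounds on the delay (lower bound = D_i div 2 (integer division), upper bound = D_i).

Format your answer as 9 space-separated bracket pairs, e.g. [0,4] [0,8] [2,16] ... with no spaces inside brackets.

Answer: [25,50] [75,150] [225,450] [230,460] [230,460] [230,460] [230,460] [230,460] [230,460]

Derivation:
Computing bounds per retry:
  i=0: D_i=min(50*3^0,460)=50, bounds=[25,50]
  i=1: D_i=min(50*3^1,460)=150, bounds=[75,150]
  i=2: D_i=min(50*3^2,460)=450, bounds=[225,450]
  i=3: D_i=min(50*3^3,460)=460, bounds=[230,460]
  i=4: D_i=min(50*3^4,460)=460, bounds=[230,460]
  i=5: D_i=min(50*3^5,460)=460, bounds=[230,460]
  i=6: D_i=min(50*3^6,460)=460, bounds=[230,460]
  i=7: D_i=min(50*3^7,460)=460, bounds=[230,460]
  i=8: D_i=min(50*3^8,460)=460, bounds=[230,460]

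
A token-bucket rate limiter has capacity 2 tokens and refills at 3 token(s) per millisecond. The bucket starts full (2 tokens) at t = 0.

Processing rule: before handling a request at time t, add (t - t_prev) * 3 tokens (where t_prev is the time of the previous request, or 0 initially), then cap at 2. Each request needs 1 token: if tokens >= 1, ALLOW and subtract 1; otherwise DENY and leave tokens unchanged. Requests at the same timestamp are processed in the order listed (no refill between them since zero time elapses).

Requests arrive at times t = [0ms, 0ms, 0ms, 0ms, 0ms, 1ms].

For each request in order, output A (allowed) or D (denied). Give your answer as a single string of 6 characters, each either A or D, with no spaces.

Answer: AADDDA

Derivation:
Simulating step by step:
  req#1 t=0ms: ALLOW
  req#2 t=0ms: ALLOW
  req#3 t=0ms: DENY
  req#4 t=0ms: DENY
  req#5 t=0ms: DENY
  req#6 t=1ms: ALLOW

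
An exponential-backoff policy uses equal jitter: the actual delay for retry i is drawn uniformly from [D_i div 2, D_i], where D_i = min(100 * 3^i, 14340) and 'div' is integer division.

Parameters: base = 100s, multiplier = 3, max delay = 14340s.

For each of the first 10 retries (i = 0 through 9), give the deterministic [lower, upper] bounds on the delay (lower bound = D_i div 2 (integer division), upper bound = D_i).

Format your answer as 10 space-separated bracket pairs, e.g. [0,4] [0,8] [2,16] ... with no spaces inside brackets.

Answer: [50,100] [150,300] [450,900] [1350,2700] [4050,8100] [7170,14340] [7170,14340] [7170,14340] [7170,14340] [7170,14340]

Derivation:
Computing bounds per retry:
  i=0: D_i=min(100*3^0,14340)=100, bounds=[50,100]
  i=1: D_i=min(100*3^1,14340)=300, bounds=[150,300]
  i=2: D_i=min(100*3^2,14340)=900, bounds=[450,900]
  i=3: D_i=min(100*3^3,14340)=2700, bounds=[1350,2700]
  i=4: D_i=min(100*3^4,14340)=8100, bounds=[4050,8100]
  i=5: D_i=min(100*3^5,14340)=14340, bounds=[7170,14340]
  i=6: D_i=min(100*3^6,14340)=14340, bounds=[7170,14340]
  i=7: D_i=min(100*3^7,14340)=14340, bounds=[7170,14340]
  i=8: D_i=min(100*3^8,14340)=14340, bounds=[7170,14340]
  i=9: D_i=min(100*3^9,14340)=14340, bounds=[7170,14340]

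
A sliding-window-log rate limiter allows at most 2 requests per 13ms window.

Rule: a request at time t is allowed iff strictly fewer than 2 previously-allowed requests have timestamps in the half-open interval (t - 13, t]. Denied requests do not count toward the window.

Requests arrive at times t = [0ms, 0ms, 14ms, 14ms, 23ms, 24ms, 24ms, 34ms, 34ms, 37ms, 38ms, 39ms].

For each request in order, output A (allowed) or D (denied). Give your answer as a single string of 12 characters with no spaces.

Answer: AAAADDDAADDD

Derivation:
Tracking allowed requests in the window:
  req#1 t=0ms: ALLOW
  req#2 t=0ms: ALLOW
  req#3 t=14ms: ALLOW
  req#4 t=14ms: ALLOW
  req#5 t=23ms: DENY
  req#6 t=24ms: DENY
  req#7 t=24ms: DENY
  req#8 t=34ms: ALLOW
  req#9 t=34ms: ALLOW
  req#10 t=37ms: DENY
  req#11 t=38ms: DENY
  req#12 t=39ms: DENY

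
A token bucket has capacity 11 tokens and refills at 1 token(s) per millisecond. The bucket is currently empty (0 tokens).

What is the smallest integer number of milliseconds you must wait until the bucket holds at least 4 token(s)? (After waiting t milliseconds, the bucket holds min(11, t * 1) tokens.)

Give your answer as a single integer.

Need t * 1 >= 4, so t >= 4/1.
Smallest integer t = ceil(4/1) = 4.

Answer: 4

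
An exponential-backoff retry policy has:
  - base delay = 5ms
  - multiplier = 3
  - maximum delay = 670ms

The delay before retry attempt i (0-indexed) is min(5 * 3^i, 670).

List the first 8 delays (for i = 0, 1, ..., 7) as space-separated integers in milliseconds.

Answer: 5 15 45 135 405 670 670 670

Derivation:
Computing each delay:
  i=0: min(5*3^0, 670) = 5
  i=1: min(5*3^1, 670) = 15
  i=2: min(5*3^2, 670) = 45
  i=3: min(5*3^3, 670) = 135
  i=4: min(5*3^4, 670) = 405
  i=5: min(5*3^5, 670) = 670
  i=6: min(5*3^6, 670) = 670
  i=7: min(5*3^7, 670) = 670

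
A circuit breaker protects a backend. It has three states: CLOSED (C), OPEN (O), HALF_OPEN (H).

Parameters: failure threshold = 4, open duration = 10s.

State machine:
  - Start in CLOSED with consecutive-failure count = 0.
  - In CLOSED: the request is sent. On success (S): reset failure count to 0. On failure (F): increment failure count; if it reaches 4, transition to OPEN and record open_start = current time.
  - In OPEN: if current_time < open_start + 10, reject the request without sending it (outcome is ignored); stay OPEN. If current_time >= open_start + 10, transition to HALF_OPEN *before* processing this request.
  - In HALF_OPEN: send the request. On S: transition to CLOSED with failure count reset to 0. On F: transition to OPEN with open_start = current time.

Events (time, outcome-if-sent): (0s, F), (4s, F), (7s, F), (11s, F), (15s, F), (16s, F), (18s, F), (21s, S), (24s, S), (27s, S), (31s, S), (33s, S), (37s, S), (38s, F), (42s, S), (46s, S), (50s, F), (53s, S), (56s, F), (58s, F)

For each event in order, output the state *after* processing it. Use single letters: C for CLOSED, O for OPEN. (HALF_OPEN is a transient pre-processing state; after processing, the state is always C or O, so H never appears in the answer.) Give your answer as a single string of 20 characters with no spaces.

State after each event:
  event#1 t=0s outcome=F: state=CLOSED
  event#2 t=4s outcome=F: state=CLOSED
  event#3 t=7s outcome=F: state=CLOSED
  event#4 t=11s outcome=F: state=OPEN
  event#5 t=15s outcome=F: state=OPEN
  event#6 t=16s outcome=F: state=OPEN
  event#7 t=18s outcome=F: state=OPEN
  event#8 t=21s outcome=S: state=CLOSED
  event#9 t=24s outcome=S: state=CLOSED
  event#10 t=27s outcome=S: state=CLOSED
  event#11 t=31s outcome=S: state=CLOSED
  event#12 t=33s outcome=S: state=CLOSED
  event#13 t=37s outcome=S: state=CLOSED
  event#14 t=38s outcome=F: state=CLOSED
  event#15 t=42s outcome=S: state=CLOSED
  event#16 t=46s outcome=S: state=CLOSED
  event#17 t=50s outcome=F: state=CLOSED
  event#18 t=53s outcome=S: state=CLOSED
  event#19 t=56s outcome=F: state=CLOSED
  event#20 t=58s outcome=F: state=CLOSED

Answer: CCCOOOOCCCCCCCCCCCCC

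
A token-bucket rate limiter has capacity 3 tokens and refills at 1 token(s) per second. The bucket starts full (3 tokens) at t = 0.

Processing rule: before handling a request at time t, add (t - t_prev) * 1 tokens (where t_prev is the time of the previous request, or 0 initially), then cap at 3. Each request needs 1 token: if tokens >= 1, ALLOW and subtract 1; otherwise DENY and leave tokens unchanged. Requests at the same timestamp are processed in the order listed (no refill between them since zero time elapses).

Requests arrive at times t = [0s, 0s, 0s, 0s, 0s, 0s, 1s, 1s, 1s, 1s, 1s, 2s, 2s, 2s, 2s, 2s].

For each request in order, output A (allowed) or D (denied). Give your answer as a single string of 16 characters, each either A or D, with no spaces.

Answer: AAADDDADDDDADDDD

Derivation:
Simulating step by step:
  req#1 t=0s: ALLOW
  req#2 t=0s: ALLOW
  req#3 t=0s: ALLOW
  req#4 t=0s: DENY
  req#5 t=0s: DENY
  req#6 t=0s: DENY
  req#7 t=1s: ALLOW
  req#8 t=1s: DENY
  req#9 t=1s: DENY
  req#10 t=1s: DENY
  req#11 t=1s: DENY
  req#12 t=2s: ALLOW
  req#13 t=2s: DENY
  req#14 t=2s: DENY
  req#15 t=2s: DENY
  req#16 t=2s: DENY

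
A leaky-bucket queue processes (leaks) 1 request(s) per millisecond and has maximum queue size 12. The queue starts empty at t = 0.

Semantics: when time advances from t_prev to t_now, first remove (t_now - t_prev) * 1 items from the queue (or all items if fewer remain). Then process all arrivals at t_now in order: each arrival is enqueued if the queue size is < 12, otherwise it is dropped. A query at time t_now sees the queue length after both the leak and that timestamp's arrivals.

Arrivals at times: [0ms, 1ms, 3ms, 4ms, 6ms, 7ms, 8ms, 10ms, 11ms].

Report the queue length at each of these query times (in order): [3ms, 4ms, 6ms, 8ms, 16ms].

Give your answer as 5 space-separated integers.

Queue lengths at query times:
  query t=3ms: backlog = 1
  query t=4ms: backlog = 1
  query t=6ms: backlog = 1
  query t=8ms: backlog = 1
  query t=16ms: backlog = 0

Answer: 1 1 1 1 0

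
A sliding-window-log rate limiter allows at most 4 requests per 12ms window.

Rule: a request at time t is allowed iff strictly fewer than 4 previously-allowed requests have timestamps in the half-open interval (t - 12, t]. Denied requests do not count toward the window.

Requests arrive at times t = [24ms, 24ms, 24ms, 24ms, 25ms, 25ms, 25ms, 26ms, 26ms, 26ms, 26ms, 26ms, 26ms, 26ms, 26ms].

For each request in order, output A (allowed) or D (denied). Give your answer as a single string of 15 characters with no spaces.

Tracking allowed requests in the window:
  req#1 t=24ms: ALLOW
  req#2 t=24ms: ALLOW
  req#3 t=24ms: ALLOW
  req#4 t=24ms: ALLOW
  req#5 t=25ms: DENY
  req#6 t=25ms: DENY
  req#7 t=25ms: DENY
  req#8 t=26ms: DENY
  req#9 t=26ms: DENY
  req#10 t=26ms: DENY
  req#11 t=26ms: DENY
  req#12 t=26ms: DENY
  req#13 t=26ms: DENY
  req#14 t=26ms: DENY
  req#15 t=26ms: DENY

Answer: AAAADDDDDDDDDDD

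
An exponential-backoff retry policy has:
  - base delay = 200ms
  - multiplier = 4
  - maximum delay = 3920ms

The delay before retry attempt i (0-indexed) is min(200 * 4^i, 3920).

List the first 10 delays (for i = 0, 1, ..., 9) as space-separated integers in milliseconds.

Computing each delay:
  i=0: min(200*4^0, 3920) = 200
  i=1: min(200*4^1, 3920) = 800
  i=2: min(200*4^2, 3920) = 3200
  i=3: min(200*4^3, 3920) = 3920
  i=4: min(200*4^4, 3920) = 3920
  i=5: min(200*4^5, 3920) = 3920
  i=6: min(200*4^6, 3920) = 3920
  i=7: min(200*4^7, 3920) = 3920
  i=8: min(200*4^8, 3920) = 3920
  i=9: min(200*4^9, 3920) = 3920

Answer: 200 800 3200 3920 3920 3920 3920 3920 3920 3920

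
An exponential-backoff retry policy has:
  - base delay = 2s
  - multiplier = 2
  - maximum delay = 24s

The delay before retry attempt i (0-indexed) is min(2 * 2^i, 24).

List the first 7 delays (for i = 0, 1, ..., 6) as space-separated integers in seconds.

Answer: 2 4 8 16 24 24 24

Derivation:
Computing each delay:
  i=0: min(2*2^0, 24) = 2
  i=1: min(2*2^1, 24) = 4
  i=2: min(2*2^2, 24) = 8
  i=3: min(2*2^3, 24) = 16
  i=4: min(2*2^4, 24) = 24
  i=5: min(2*2^5, 24) = 24
  i=6: min(2*2^6, 24) = 24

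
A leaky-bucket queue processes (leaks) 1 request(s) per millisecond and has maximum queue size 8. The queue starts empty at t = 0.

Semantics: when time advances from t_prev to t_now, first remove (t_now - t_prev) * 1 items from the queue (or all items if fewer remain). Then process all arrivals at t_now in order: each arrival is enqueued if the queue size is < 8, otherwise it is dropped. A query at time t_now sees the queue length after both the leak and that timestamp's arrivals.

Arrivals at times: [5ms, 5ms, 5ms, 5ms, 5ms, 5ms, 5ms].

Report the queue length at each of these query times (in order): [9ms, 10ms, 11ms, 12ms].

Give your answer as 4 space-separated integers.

Answer: 3 2 1 0

Derivation:
Queue lengths at query times:
  query t=9ms: backlog = 3
  query t=10ms: backlog = 2
  query t=11ms: backlog = 1
  query t=12ms: backlog = 0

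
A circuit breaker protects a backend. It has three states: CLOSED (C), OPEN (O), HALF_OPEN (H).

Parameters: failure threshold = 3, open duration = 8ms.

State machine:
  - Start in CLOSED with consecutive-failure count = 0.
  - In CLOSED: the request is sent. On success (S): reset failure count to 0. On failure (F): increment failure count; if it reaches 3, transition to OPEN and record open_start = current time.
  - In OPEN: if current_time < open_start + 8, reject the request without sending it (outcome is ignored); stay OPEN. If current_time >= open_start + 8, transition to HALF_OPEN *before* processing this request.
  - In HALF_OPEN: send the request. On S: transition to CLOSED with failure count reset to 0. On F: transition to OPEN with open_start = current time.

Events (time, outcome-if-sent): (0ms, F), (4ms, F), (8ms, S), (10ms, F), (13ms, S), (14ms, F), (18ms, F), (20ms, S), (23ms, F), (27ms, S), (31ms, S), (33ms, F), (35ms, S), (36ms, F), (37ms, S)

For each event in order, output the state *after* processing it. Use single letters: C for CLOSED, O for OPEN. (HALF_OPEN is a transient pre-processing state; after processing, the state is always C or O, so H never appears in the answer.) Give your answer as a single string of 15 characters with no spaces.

State after each event:
  event#1 t=0ms outcome=F: state=CLOSED
  event#2 t=4ms outcome=F: state=CLOSED
  event#3 t=8ms outcome=S: state=CLOSED
  event#4 t=10ms outcome=F: state=CLOSED
  event#5 t=13ms outcome=S: state=CLOSED
  event#6 t=14ms outcome=F: state=CLOSED
  event#7 t=18ms outcome=F: state=CLOSED
  event#8 t=20ms outcome=S: state=CLOSED
  event#9 t=23ms outcome=F: state=CLOSED
  event#10 t=27ms outcome=S: state=CLOSED
  event#11 t=31ms outcome=S: state=CLOSED
  event#12 t=33ms outcome=F: state=CLOSED
  event#13 t=35ms outcome=S: state=CLOSED
  event#14 t=36ms outcome=F: state=CLOSED
  event#15 t=37ms outcome=S: state=CLOSED

Answer: CCCCCCCCCCCCCCC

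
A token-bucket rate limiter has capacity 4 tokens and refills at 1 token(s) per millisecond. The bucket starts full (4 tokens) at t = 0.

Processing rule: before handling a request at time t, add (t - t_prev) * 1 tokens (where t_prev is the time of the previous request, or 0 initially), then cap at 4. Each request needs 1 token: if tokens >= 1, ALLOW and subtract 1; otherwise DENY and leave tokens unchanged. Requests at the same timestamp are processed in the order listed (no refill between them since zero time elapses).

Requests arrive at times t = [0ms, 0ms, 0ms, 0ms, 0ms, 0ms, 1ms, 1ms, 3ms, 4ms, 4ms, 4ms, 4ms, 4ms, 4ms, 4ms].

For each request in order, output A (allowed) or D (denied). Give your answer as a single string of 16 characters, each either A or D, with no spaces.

Simulating step by step:
  req#1 t=0ms: ALLOW
  req#2 t=0ms: ALLOW
  req#3 t=0ms: ALLOW
  req#4 t=0ms: ALLOW
  req#5 t=0ms: DENY
  req#6 t=0ms: DENY
  req#7 t=1ms: ALLOW
  req#8 t=1ms: DENY
  req#9 t=3ms: ALLOW
  req#10 t=4ms: ALLOW
  req#11 t=4ms: ALLOW
  req#12 t=4ms: DENY
  req#13 t=4ms: DENY
  req#14 t=4ms: DENY
  req#15 t=4ms: DENY
  req#16 t=4ms: DENY

Answer: AAAADDADAAADDDDD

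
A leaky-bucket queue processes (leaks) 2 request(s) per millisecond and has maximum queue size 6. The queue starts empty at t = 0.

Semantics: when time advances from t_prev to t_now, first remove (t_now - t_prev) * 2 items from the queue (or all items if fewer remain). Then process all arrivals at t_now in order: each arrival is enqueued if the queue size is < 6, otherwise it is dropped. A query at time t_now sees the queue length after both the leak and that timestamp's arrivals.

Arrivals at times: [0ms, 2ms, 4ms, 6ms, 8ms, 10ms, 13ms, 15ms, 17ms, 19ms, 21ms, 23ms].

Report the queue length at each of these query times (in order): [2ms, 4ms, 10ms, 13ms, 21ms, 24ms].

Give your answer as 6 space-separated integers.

Queue lengths at query times:
  query t=2ms: backlog = 1
  query t=4ms: backlog = 1
  query t=10ms: backlog = 1
  query t=13ms: backlog = 1
  query t=21ms: backlog = 1
  query t=24ms: backlog = 0

Answer: 1 1 1 1 1 0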